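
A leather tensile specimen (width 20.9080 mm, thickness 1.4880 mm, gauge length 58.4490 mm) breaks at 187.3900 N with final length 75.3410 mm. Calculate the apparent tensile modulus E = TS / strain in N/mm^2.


TS = F / (w * t) = 187.3900 / (20.9080 * 1.4880) = 6.0233 N/mm^2
strain = (Lf - L0) / L0 = (75.3410 - 58.4490) / 58.4490 = 0.2890
E = TS / strain = 6.0233 / 0.2890 = 20.8414 N/mm^2


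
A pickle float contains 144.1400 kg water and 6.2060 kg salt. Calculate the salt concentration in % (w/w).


Formula: Conc = salt / (water + salt) * 100
Substituting: Conc = 6.2060 / (144.1400 + 6.2060) * 100
Result: 4.1278 %


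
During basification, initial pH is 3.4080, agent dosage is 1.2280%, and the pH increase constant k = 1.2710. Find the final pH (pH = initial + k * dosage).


Formula: pH_final = pH_initial + k * base_pct
Substituting: pH_final = 3.4080 + 1.2710 * 1.2280
Result: 4.9688


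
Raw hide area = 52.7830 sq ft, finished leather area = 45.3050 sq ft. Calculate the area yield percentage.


Formula: Yield = finished / raw * 100
Substituting: Yield = 45.3050 / 52.7830 * 100
Result: 85.8326 %


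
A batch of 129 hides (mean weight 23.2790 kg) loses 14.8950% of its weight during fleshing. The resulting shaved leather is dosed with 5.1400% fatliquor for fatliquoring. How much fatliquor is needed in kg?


Total_raw = N * avg_wt = 129 * 23.2790 = 3002.9910 kg
Substrate = Total_raw * (1 - loss/100) = 3002.9910 * (1 - 14.8950/100) = 2555.6955 kg
Fat = Substrate * pct / 100 = 2555.6955 * 5.1400 / 100 = 131.3627 kg


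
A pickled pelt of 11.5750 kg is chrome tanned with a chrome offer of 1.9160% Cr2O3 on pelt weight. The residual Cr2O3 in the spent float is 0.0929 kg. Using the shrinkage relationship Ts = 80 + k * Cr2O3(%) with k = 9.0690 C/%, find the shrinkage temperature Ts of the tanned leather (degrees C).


Offered = pelt * offer_pct / 100 = 11.5750 * 1.9160 / 100 = 0.2218 kg
Uptake = offered - residual = 0.2218 - 0.0929 = 0.1289 kg
Cr2O3% on pelt = uptake / pelt * 100 = 0.1289 / 11.5750 * 100 = 1.1134 %
Ts = 80 + k * Cr2O3% = 80 + 9.0690 * 1.1134 = 90.0975 C


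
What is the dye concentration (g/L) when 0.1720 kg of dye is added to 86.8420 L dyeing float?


Formula: Conc = dye_mass(kg) / volume(L) * 1000
Substituting: Conc = 0.1720 / 86.8420 * 1000
Result: 1.9806 g/L


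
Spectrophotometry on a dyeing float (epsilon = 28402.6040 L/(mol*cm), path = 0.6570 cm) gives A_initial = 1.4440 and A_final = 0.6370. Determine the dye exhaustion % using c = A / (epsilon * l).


c_initial = A_i / (epsilon * l) = 1.4440 / (28402.6040 * 0.6570) = 7.7383e-05 mol/L
c_final = A_f / (epsilon * l) = 0.6370 / (28402.6040 * 0.6570) = 3.4136e-05 mol/L
Exhaustion = (c_initial - c_final) / c_initial * 100 = (7.7383e-05 - 3.4136e-05) / 7.7383e-05 * 100 = 55.8864 %


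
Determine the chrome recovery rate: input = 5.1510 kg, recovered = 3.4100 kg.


Formula: Recovery = recovered / input * 100
Substituting: Recovery = 3.4100 / 5.1510 * 100
Result: 66.2007 %


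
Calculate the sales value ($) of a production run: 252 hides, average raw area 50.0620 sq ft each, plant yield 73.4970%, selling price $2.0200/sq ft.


Raw_total = N * avg_area = 252 * 50.0620 = 12615.6240 sq ft
Finished = Raw_total * yield / 100 = 12615.6240 * 73.4970 / 100 = 9272.1052 sq ft
Value = Finished * price = 9272.1052 * 2.0200 = 18729.6524 $


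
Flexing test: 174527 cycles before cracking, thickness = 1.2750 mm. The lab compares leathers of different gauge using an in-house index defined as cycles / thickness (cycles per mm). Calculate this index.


Formula: Index = cycles / thickness
Substituting: Index = 174527 / 1.2750
Result: 136883.9216 cycles/mm


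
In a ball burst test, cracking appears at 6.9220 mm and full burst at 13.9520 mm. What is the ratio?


Formula: Ratio = crack / burst
Substituting: Ratio = 6.9220 / 13.9520
Result: 0.4961


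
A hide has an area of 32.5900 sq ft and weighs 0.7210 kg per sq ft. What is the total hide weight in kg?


Formula: Weight = area * weight_per_sqft
Substituting: Weight = 32.5900 * 0.7210
Result: 23.4974 kg


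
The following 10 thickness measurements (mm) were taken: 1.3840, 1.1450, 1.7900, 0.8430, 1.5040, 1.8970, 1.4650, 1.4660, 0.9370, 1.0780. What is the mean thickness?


Formula: Average = sum / n
Substituting: Average = 13.5090 / 10
Result: 1.3509 mm


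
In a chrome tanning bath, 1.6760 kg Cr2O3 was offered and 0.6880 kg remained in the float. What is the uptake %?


Formula: Uptake = (offered - residual) / offered * 100
Substituting: Uptake = (1.6760 - 0.6880) / 1.6760 * 100
Result: 58.9499 %


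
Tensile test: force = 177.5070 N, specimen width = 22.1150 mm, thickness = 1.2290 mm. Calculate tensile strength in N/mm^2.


Formula: TS = force / (width * thickness)
Substituting: TS = 177.5070 / (22.1150 * 1.2290)
Result: 6.5310 N/mm^2


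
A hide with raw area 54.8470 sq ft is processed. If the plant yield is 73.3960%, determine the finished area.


Formula: finished = raw * yield / 100
Substituting: finished = 54.8470 * 73.3960 / 100
Result: 40.2555 sq ft


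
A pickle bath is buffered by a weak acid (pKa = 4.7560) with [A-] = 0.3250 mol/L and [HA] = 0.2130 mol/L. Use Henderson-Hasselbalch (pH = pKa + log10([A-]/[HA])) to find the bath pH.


ratio = [A-] / [HA] = 0.3250 / 0.2130 = 1.5258
log10(ratio) = 0.1835
pH = pKa + log10(ratio) = 4.7560 + 0.1835 = 4.9395


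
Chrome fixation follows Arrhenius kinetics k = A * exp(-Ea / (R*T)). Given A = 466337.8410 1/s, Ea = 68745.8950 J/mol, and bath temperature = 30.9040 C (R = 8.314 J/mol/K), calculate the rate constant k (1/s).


T_K = T_C + 273.15 = 30.9040 + 273.15 = 304.0540 K
exponent = -Ea / (R * T_K) = -68745.8950 / (8.314 * 304.0540) = -27.1948
k = A * exp(exponent) = 466337.8410 * exp(-27.1948) = 7.2135e-07 1/s


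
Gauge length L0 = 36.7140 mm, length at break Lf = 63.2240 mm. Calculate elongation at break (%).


Formula: Elongation = (Lf - L0) / L0 * 100
Substituting: Elongation = (63.2240 - 36.7140) / 36.7140 * 100
Result: 72.2068 %


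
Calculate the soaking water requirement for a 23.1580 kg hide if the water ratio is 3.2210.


Formula: Water = hide_weight * ratio
Substituting: Water = 23.1580 * 3.2210
Result: 74.5919 kg


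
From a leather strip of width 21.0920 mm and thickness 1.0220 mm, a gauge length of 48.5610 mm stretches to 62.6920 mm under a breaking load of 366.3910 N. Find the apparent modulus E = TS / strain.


TS = F / (w * t) = 366.3910 / (21.0920 * 1.0220) = 16.9972 N/mm^2
strain = (Lf - L0) / L0 = (62.6920 - 48.5610) / 48.5610 = 0.2910
E = TS / strain = 16.9972 / 0.2910 = 58.4105 N/mm^2


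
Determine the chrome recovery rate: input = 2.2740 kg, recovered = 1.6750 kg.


Formula: Recovery = recovered / input * 100
Substituting: Recovery = 1.6750 / 2.2740 * 100
Result: 73.6588 %


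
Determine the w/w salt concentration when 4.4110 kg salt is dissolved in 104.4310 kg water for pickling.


Formula: Conc = salt / (water + salt) * 100
Substituting: Conc = 4.4110 / (104.4310 + 4.4110) * 100
Result: 4.0527 %


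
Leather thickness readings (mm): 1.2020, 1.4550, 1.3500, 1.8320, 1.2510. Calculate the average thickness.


Formula: Average = sum / n
Substituting: Average = 7.0900 / 5
Result: 1.4180 mm


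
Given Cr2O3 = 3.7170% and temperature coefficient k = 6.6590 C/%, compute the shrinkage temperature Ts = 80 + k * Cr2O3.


Formula: Ts = 80 + k * Cr2O3
Substituting: Ts = 80 + 6.6590 * 3.7170
Result: 104.7515 C


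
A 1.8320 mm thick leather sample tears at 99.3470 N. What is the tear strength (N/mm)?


Formula: Tear strength = force / thickness
Substituting: Tear strength = 99.3470 / 1.8320
Result: 54.2287 N/mm


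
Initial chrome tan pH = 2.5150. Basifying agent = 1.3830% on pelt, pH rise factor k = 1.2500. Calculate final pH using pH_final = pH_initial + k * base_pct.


Formula: pH_final = pH_initial + k * base_pct
Substituting: pH_final = 2.5150 + 1.2500 * 1.3830
Result: 4.2438


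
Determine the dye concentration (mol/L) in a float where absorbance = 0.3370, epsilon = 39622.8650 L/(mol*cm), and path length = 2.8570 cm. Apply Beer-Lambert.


Formula: c = A / (epsilon * l)
Substituting: c = 0.3370 / (39622.8650 * 2.8570)
Result: 2.9770e-06 mol/L


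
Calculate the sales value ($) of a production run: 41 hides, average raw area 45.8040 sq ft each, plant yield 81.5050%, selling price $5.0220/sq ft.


Raw_total = N * avg_area = 41 * 45.8040 = 1877.9640 sq ft
Finished = Raw_total * yield / 100 = 1877.9640 * 81.5050 / 100 = 1530.6346 sq ft
Value = Finished * price = 1530.6346 * 5.0220 = 7686.8468 $


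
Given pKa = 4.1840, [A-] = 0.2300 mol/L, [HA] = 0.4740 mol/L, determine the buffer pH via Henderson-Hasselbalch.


ratio = [A-] / [HA] = 0.2300 / 0.4740 = 0.4852
log10(ratio) = -0.3141
pH = pKa + log10(ratio) = 4.1840 - 0.3141 = 3.8699


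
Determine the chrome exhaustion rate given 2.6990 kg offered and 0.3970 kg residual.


Formula: Uptake = (offered - residual) / offered * 100
Substituting: Uptake = (2.6990 - 0.3970) / 2.6990 * 100
Result: 85.2908 %


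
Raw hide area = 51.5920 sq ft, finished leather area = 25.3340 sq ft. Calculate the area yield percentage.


Formula: Yield = finished / raw * 100
Substituting: Yield = 25.3340 / 51.5920 * 100
Result: 49.1045 %


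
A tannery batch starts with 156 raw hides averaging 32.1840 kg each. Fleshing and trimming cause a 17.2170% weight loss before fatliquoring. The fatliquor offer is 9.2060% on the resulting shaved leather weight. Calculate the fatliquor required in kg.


Total_raw = N * avg_wt = 156 * 32.1840 = 5020.7040 kg
Substrate = Total_raw * (1 - loss/100) = 5020.7040 * (1 - 17.2170/100) = 4156.2894 kg
Fat = Substrate * pct / 100 = 4156.2894 * 9.2060 / 100 = 382.6280 kg


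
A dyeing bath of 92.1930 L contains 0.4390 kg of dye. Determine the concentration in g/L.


Formula: Conc = dye_mass(kg) / volume(L) * 1000
Substituting: Conc = 0.4390 / 92.1930 * 1000
Result: 4.7617 g/L


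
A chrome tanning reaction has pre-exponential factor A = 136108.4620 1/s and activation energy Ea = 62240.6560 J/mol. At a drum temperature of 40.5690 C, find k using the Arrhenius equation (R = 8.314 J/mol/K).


T_K = T_C + 273.15 = 40.5690 + 273.15 = 313.7190 K
exponent = -Ea / (R * T_K) = -62240.6560 / (8.314 * 313.7190) = -23.8629
k = A * exp(exponent) = 136108.4620 * exp(-23.8629) = 5.8933e-06 1/s


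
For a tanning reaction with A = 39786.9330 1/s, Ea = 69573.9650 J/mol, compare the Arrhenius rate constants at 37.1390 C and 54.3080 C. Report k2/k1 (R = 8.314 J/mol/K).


T1 = 37.1390 + 273.15 = 310.2890 K; T2 = 54.3080 + 273.15 = 327.4580 K
k1 = A * exp(-Ea/(R*T1)) = 39786.9330 * exp(-69573.9650/(8.314*310.2890)) = 7.7109e-08 1/s
k2 = A * exp(-Ea/(R*T2)) = 39786.9330 * exp(-69573.9650/(8.314*327.4580)) = 3.1711e-07 1/s
k2/k1 = 3.1711e-07 / 7.7109e-08 = 4.1125


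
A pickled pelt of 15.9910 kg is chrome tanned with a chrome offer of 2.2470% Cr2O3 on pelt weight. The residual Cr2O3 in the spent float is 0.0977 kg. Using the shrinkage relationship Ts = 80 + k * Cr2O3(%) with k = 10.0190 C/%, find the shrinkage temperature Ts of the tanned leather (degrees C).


Offered = pelt * offer_pct / 100 = 15.9910 * 2.2470 / 100 = 0.3593 kg
Uptake = offered - residual = 0.3593 - 0.0977 = 0.2616 kg
Cr2O3% on pelt = uptake / pelt * 100 = 0.2616 / 15.9910 * 100 = 1.6360 %
Ts = 80 + k * Cr2O3% = 80 + 10.0190 * 1.6360 = 96.3914 C


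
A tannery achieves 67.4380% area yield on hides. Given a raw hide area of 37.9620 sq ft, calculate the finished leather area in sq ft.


Formula: finished = raw * yield / 100
Substituting: finished = 37.9620 * 67.4380 / 100
Result: 25.6008 sq ft


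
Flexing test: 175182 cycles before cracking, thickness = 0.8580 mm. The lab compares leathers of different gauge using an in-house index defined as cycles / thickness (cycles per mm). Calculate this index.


Formula: Index = cycles / thickness
Substituting: Index = 175182 / 0.8580
Result: 204174.8252 cycles/mm


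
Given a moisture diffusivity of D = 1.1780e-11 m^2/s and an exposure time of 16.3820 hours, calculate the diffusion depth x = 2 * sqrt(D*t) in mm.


t = 16.3820 hr * 3600 = 58975.2000 s
D * t = 1.1780e-11 * 58975.2000 = 6.9473e-07
x = 2 * sqrt(D*t) = 2 * sqrt(6.9473e-07) = 0.00166701 m = 1.6670 mm


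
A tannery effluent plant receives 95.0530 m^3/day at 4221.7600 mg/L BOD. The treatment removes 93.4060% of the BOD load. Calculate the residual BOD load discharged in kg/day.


Load_in = volume * conc / 1000 = 95.0530 * 4221.7600 / 1000 = 401.2910 kg/day
Removed = Load_in * eff / 100 = 401.2910 * 93.4060 / 100 = 374.8298 kg/day
Load_out = Load_in - Removed = 401.2910 - 374.8298 = 26.4611 kg/day


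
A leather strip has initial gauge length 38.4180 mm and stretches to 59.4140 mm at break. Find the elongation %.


Formula: Elongation = (Lf - L0) / L0 * 100
Substituting: Elongation = (59.4140 - 38.4180) / 38.4180 * 100
Result: 54.6515 %


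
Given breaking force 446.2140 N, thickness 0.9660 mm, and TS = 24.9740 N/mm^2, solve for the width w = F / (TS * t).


Formula: w = F / (TS * t)
Substituting: w = 446.2140 / (24.9740 * 0.9660)
Result: 18.4960 mm


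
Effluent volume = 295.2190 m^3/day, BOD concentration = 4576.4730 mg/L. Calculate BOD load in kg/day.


Formula: BOD_load = volume * conc / 1000
Substituting: BOD_load = 295.2190 * 4576.4730 / 1000
Result: 1351.0618 kg/day


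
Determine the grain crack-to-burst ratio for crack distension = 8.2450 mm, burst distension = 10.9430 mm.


Formula: Ratio = crack / burst
Substituting: Ratio = 8.2450 / 10.9430
Result: 0.7534


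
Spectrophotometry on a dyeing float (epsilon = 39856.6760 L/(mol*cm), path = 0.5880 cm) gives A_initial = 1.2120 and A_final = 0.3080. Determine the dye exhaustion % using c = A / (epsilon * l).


c_initial = A_i / (epsilon * l) = 1.2120 / (39856.6760 * 0.5880) = 5.1716e-05 mol/L
c_final = A_f / (epsilon * l) = 0.3080 / (39856.6760 * 0.5880) = 1.3142e-05 mol/L
Exhaustion = (c_initial - c_final) / c_initial * 100 = (5.1716e-05 - 1.3142e-05) / 5.1716e-05 * 100 = 74.5875 %


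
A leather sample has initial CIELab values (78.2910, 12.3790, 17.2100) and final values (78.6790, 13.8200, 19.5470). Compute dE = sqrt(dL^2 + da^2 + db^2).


dL = 0.3880, da = 1.4410, db = 2.3370
dE = sqrt(0.3880^2 + 1.4410^2 + 2.3370^2) = 2.7728


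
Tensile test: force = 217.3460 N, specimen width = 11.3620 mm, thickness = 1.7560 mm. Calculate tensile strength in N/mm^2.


Formula: TS = force / (width * thickness)
Substituting: TS = 217.3460 / (11.3620 * 1.7560)
Result: 10.8936 N/mm^2


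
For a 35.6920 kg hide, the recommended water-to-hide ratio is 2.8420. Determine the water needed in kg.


Formula: Water = hide_weight * ratio
Substituting: Water = 35.6920 * 2.8420
Result: 101.4367 kg


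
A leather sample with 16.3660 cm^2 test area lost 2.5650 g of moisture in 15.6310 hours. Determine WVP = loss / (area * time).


Formula: WVP = loss / (area * time)
Substituting: WVP = 2.5650 / (16.3660 * 15.6310)
Result: 0.0100267 g/(cm^2*hr)


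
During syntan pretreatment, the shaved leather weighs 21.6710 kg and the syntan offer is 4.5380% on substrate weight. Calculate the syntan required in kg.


Formula: Syntan = substrate * pct / 100
Substituting: Syntan = 21.6710 * 4.5380 / 100
Result: 0.9834 kg


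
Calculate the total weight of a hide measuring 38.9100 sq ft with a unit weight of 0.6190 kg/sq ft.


Formula: Weight = area * weight_per_sqft
Substituting: Weight = 38.9100 * 0.6190
Result: 24.0853 kg


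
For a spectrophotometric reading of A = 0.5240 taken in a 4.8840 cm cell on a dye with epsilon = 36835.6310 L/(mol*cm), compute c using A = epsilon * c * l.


Formula: c = A / (epsilon * l)
Substituting: c = 0.5240 / (36835.6310 * 4.8840)
Result: 2.9126e-06 mol/L


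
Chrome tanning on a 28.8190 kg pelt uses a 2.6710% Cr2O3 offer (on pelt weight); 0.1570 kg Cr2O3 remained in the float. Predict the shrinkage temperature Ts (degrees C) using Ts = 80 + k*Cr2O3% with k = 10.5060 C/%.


Offered = pelt * offer_pct / 100 = 28.8190 * 2.6710 / 100 = 0.7698 kg
Uptake = offered - residual = 0.7698 - 0.1570 = 0.6128 kg
Cr2O3% on pelt = uptake / pelt * 100 = 0.6128 / 28.8190 * 100 = 2.1262 %
Ts = 80 + k * Cr2O3% = 80 + 10.5060 * 2.1262 = 102.3381 C


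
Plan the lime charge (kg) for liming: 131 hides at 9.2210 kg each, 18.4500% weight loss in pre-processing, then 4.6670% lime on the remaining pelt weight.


Total_raw = N * avg_wt = 131 * 9.2210 = 1207.9510 kg
Substrate = Total_raw * (1 - loss/100) = 1207.9510 * (1 - 18.4500/100) = 985.0840 kg
Lime = Substrate * pct / 100 = 985.0840 * 4.6670 / 100 = 45.9739 kg


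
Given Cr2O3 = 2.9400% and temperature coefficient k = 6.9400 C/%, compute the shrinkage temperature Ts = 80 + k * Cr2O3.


Formula: Ts = 80 + k * Cr2O3
Substituting: Ts = 80 + 6.9400 * 2.9400
Result: 100.4036 C


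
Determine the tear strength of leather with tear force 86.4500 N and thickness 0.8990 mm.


Formula: Tear strength = force / thickness
Substituting: Tear strength = 86.4500 / 0.8990
Result: 96.1624 N/mm


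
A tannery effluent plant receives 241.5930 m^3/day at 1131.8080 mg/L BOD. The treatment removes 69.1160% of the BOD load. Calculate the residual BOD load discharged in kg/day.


Load_in = volume * conc / 1000 = 241.5930 * 1131.8080 / 1000 = 273.4369 kg/day
Removed = Load_in * eff / 100 = 273.4369 * 69.1160 / 100 = 188.9886 kg/day
Load_out = Load_in - Removed = 273.4369 - 188.9886 = 84.4482 kg/day


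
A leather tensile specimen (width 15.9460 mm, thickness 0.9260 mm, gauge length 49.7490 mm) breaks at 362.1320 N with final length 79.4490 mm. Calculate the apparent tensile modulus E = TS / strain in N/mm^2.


TS = F / (w * t) = 362.1320 / (15.9460 * 0.9260) = 24.5247 N/mm^2
strain = (Lf - L0) / L0 = (79.4490 - 49.7490) / 49.7490 = 0.5970
E = TS / strain = 24.5247 / 0.5970 = 41.0802 N/mm^2


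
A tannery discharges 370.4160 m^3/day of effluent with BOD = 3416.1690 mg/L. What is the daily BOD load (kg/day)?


Formula: BOD_load = volume * conc / 1000
Substituting: BOD_load = 370.4160 * 3416.1690 / 1000
Result: 1265.4037 kg/day


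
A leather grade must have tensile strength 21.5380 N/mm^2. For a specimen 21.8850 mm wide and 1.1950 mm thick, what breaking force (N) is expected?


Formula: F = TS * w * t
Substituting: F = 21.5380 * 21.8850 * 1.1950
Result: 563.2742 N


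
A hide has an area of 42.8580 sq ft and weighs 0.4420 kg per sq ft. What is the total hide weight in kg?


Formula: Weight = area * weight_per_sqft
Substituting: Weight = 42.8580 * 0.4420
Result: 18.9432 kg


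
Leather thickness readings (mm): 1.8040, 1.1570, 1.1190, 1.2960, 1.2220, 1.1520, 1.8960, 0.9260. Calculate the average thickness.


Formula: Average = sum / n
Substituting: Average = 10.5720 / 8
Result: 1.3215 mm


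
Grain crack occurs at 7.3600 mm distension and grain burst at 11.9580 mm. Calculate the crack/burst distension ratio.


Formula: Ratio = crack / burst
Substituting: Ratio = 7.3600 / 11.9580
Result: 0.6155


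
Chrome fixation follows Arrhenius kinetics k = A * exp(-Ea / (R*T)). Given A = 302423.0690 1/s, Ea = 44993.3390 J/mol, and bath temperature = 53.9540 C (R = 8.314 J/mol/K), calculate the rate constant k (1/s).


T_K = T_C + 273.15 = 53.9540 + 273.15 = 327.1040 K
exponent = -Ea / (R * T_K) = -44993.3390 / (8.314 * 327.1040) = -16.5445
k = A * exp(exponent) = 302423.0690 * exp(-16.5445) = 0.0197447 1/s


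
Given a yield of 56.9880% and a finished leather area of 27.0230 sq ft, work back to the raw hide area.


Formula: raw = finished * 100 / yield
Substituting: raw = 27.0230 * 100 / 56.9880
Result: 47.4188 sq ft


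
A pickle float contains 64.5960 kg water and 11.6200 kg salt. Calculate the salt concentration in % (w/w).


Formula: Conc = salt / (water + salt) * 100
Substituting: Conc = 11.6200 / (64.5960 + 11.6200) * 100
Result: 15.2461 %


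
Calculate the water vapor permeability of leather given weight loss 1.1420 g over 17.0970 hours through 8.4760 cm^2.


Formula: WVP = loss / (area * time)
Substituting: WVP = 1.1420 / (8.4760 * 17.0970)
Result: 0.00788053 g/(cm^2*hr)


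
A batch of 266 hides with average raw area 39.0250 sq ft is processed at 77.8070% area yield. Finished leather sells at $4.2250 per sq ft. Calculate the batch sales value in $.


Raw_total = N * avg_area = 266 * 39.0250 = 10380.6500 sq ft
Finished = Raw_total * yield / 100 = 10380.6500 * 77.8070 / 100 = 8076.8723 sq ft
Value = Finished * price = 8076.8723 * 4.2250 = 34124.7857 $


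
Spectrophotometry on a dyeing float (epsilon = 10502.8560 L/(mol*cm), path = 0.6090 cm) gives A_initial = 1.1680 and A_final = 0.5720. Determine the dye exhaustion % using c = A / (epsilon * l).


c_initial = A_i / (epsilon * l) = 1.1680 / (10502.8560 * 0.6090) = 1.8261e-04 mol/L
c_final = A_f / (epsilon * l) = 0.5720 / (10502.8560 * 0.6090) = 8.9428e-05 mol/L
Exhaustion = (c_initial - c_final) / c_initial * 100 = (1.8261e-04 - 8.9428e-05) / 1.8261e-04 * 100 = 51.0274 %


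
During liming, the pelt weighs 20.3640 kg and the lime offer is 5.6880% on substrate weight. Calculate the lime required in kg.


Formula: Lime = substrate * pct / 100
Substituting: Lime = 20.3640 * 5.6880 / 100
Result: 1.1583 kg


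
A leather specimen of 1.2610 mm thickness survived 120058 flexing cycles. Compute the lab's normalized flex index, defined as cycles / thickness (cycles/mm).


Formula: Index = cycles / thickness
Substituting: Index = 120058 / 1.2610
Result: 95208.5646 cycles/mm


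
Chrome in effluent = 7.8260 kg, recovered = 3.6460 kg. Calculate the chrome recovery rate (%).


Formula: Recovery = recovered / input * 100
Substituting: Recovery = 3.6460 / 7.8260 * 100
Result: 46.5883 %


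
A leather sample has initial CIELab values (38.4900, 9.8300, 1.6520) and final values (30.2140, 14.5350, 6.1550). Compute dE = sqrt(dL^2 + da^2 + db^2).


dL = -8.2760, da = 4.7050, db = 4.5030
dE = sqrt((-8.2760)^2 + 4.7050^2 + 4.5030^2) = 10.5312


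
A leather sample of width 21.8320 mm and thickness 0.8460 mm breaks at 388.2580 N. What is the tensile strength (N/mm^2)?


Formula: TS = force / (width * thickness)
Substituting: TS = 388.2580 / (21.8320 * 0.8460)
Result: 21.0212 N/mm^2


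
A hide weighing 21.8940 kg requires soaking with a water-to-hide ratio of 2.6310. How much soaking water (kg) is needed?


Formula: Water = hide_weight * ratio
Substituting: Water = 21.8940 * 2.6310
Result: 57.6031 kg


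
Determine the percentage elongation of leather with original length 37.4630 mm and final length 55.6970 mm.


Formula: Elongation = (Lf - L0) / L0 * 100
Substituting: Elongation = (55.6970 - 37.4630) / 37.4630 * 100
Result: 48.6720 %


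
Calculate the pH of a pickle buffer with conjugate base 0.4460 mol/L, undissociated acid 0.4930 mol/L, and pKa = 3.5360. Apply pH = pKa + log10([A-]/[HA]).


ratio = [A-] / [HA] = 0.4460 / 0.4930 = 0.9047
log10(ratio) = -0.0435121
pH = pKa + log10(ratio) = 3.5360 - 0.0435121 = 3.4925


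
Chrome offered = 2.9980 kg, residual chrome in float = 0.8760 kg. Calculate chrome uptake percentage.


Formula: Uptake = (offered - residual) / offered * 100
Substituting: Uptake = (2.9980 - 0.8760) / 2.9980 * 100
Result: 70.7805 %


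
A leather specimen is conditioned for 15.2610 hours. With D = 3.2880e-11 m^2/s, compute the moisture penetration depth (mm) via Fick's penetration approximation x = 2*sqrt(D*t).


t = 15.2610 hr * 3600 = 54939.6000 s
D * t = 3.2880e-11 * 54939.6000 = 1.8064e-06
x = 2 * sqrt(D*t) = 2 * sqrt(1.8064e-06) = 0.00268806 m = 2.6881 mm


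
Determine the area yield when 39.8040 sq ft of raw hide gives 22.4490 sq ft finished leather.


Formula: Yield = finished / raw * 100
Substituting: Yield = 22.4490 / 39.8040 * 100
Result: 56.3989 %


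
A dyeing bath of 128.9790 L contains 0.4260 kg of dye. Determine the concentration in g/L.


Formula: Conc = dye_mass(kg) / volume(L) * 1000
Substituting: Conc = 0.4260 / 128.9790 * 1000
Result: 3.3029 g/L


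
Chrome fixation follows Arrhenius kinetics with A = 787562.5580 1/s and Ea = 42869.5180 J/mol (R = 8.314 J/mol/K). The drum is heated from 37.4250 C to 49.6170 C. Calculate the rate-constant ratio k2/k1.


T1 = 37.4250 + 273.15 = 310.5750 K; T2 = 49.6170 + 273.15 = 322.7670 K
k1 = A * exp(-Ea/(R*T1)) = 787562.5580 * exp(-42869.5180/(8.314*310.5750)) = 0.0485215 1/s
k2 = A * exp(-Ea/(R*T2)) = 787562.5580 * exp(-42869.5180/(8.314*322.7670)) = 0.0908434 1/s
k2/k1 = 0.0908434 / 0.0485215 = 1.8722


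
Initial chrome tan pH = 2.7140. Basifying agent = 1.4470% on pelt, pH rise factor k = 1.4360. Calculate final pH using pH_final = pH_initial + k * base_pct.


Formula: pH_final = pH_initial + k * base_pct
Substituting: pH_final = 2.7140 + 1.4360 * 1.4470
Result: 4.7919


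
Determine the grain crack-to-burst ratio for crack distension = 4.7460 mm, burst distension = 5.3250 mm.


Formula: Ratio = crack / burst
Substituting: Ratio = 4.7460 / 5.3250
Result: 0.8913


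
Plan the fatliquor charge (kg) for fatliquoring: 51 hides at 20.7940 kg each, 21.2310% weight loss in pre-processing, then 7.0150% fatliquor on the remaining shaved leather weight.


Total_raw = N * avg_wt = 51 * 20.7940 = 1060.4940 kg
Substrate = Total_raw * (1 - loss/100) = 1060.4940 * (1 - 21.2310/100) = 835.3405 kg
Fat = Substrate * pct / 100 = 835.3405 * 7.0150 / 100 = 58.5991 kg


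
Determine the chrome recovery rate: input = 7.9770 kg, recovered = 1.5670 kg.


Formula: Recovery = recovered / input * 100
Substituting: Recovery = 1.5670 / 7.9770 * 100
Result: 19.6440 %


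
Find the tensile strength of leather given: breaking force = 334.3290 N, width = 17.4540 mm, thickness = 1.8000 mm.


Formula: TS = force / (width * thickness)
Substituting: TS = 334.3290 / (17.4540 * 1.8000)
Result: 10.6416 N/mm^2


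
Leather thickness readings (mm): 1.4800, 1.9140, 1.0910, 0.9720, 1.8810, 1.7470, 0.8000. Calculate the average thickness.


Formula: Average = sum / n
Substituting: Average = 9.8850 / 7
Result: 1.4121 mm


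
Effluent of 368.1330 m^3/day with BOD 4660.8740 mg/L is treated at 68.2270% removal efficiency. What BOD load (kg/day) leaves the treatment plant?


Load_in = volume * conc / 1000 = 368.1330 * 4660.8740 / 1000 = 1715.8215 kg/day
Removed = Load_in * eff / 100 = 1715.8215 * 68.2270 / 100 = 1170.6536 kg/day
Load_out = Load_in - Removed = 1715.8215 - 1170.6536 = 545.1680 kg/day


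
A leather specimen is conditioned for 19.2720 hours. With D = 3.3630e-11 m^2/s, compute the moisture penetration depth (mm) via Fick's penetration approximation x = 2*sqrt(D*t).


t = 19.2720 hr * 3600 = 69379.2000 s
D * t = 3.3630e-11 * 69379.2000 = 2.3332e-06
x = 2 * sqrt(D*t) = 2 * sqrt(2.3332e-06) = 0.00305498 m = 3.0550 mm


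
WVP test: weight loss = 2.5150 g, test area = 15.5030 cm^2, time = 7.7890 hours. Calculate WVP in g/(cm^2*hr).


Formula: WVP = loss / (area * time)
Substituting: WVP = 2.5150 / (15.5030 * 7.7890)
Result: 0.0208277 g/(cm^2*hr)


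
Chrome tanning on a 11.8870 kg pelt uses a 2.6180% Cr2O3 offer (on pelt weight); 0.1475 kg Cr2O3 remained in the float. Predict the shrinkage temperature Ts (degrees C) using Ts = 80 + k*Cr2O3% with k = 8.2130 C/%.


Offered = pelt * offer_pct / 100 = 11.8870 * 2.6180 / 100 = 0.3112 kg
Uptake = offered - residual = 0.3112 - 0.1475 = 0.1637 kg
Cr2O3% on pelt = uptake / pelt * 100 = 0.1637 / 11.8870 * 100 = 1.3771 %
Ts = 80 + k * Cr2O3% = 80 + 8.2130 * 1.3771 = 91.3105 C


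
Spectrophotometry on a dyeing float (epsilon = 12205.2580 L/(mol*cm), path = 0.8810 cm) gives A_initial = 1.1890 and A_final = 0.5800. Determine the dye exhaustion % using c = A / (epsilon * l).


c_initial = A_i / (epsilon * l) = 1.1890 / (12205.2580 * 0.8810) = 1.1058e-04 mol/L
c_final = A_f / (epsilon * l) = 0.5800 / (12205.2580 * 0.8810) = 5.3939e-05 mol/L
Exhaustion = (c_initial - c_final) / c_initial * 100 = (1.1058e-04 - 5.3939e-05) / 1.1058e-04 * 100 = 51.2195 %


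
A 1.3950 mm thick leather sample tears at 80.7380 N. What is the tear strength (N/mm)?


Formula: Tear strength = force / thickness
Substituting: Tear strength = 80.7380 / 1.3950
Result: 57.8767 N/mm


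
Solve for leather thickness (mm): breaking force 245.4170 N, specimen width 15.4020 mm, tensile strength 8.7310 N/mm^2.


Formula: t = F / (TS * w)
Substituting: t = 245.4170 / (8.7310 * 15.4020)
Result: 1.8250 mm


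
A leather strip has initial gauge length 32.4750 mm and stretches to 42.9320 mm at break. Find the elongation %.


Formula: Elongation = (Lf - L0) / L0 * 100
Substituting: Elongation = (42.9320 - 32.4750) / 32.4750 * 100
Result: 32.2002 %


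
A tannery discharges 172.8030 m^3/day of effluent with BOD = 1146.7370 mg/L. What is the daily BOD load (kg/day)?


Formula: BOD_load = volume * conc / 1000
Substituting: BOD_load = 172.8030 * 1146.7370 / 1000
Result: 198.1596 kg/day


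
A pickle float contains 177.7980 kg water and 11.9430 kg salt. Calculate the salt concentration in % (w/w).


Formula: Conc = salt / (water + salt) * 100
Substituting: Conc = 11.9430 / (177.7980 + 11.9430) * 100
Result: 6.2944 %


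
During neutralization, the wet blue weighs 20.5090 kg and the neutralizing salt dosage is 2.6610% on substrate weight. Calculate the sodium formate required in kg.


Formula: Neutralizer = substrate * pct / 100
Substituting: Neutralizer = 20.5090 * 2.6610 / 100
Result: 0.5457 kg


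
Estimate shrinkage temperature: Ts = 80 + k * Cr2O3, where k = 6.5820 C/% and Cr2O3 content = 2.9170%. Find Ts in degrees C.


Formula: Ts = 80 + k * Cr2O3
Substituting: Ts = 80 + 6.5820 * 2.9170
Result: 99.1997 C


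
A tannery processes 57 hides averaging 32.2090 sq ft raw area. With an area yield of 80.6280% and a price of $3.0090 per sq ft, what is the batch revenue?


Raw_total = N * avg_area = 57 * 32.2090 = 1835.9130 sq ft
Finished = Raw_total * yield / 100 = 1835.9130 * 80.6280 / 100 = 1480.2599 sq ft
Value = Finished * price = 1480.2599 * 3.0090 = 4454.1021 $


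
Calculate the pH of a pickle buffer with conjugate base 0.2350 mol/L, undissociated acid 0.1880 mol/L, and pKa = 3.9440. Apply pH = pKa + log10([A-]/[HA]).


ratio = [A-] / [HA] = 0.2350 / 0.1880 = 1.2500
log10(ratio) = 0.09691
pH = pKa + log10(ratio) = 3.9440 + 0.09691 = 4.0409


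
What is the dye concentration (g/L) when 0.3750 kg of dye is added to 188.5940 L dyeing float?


Formula: Conc = dye_mass(kg) / volume(L) * 1000
Substituting: Conc = 0.3750 / 188.5940 * 1000
Result: 1.9884 g/L


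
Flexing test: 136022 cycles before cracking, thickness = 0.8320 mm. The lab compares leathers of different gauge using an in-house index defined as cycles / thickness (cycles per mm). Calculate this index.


Formula: Index = cycles / thickness
Substituting: Index = 136022 / 0.8320
Result: 163487.9808 cycles/mm


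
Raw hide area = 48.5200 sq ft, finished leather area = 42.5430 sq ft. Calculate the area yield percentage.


Formula: Yield = finished / raw * 100
Substituting: Yield = 42.5430 / 48.5200 * 100
Result: 87.6814 %


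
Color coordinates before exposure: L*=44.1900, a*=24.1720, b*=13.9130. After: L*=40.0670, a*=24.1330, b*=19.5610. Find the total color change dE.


dL = -4.1230, da = -0.039, db = 5.6480
dE = sqrt((-4.1230)^2 + (-0.039)^2 + 5.6480^2) = 6.9929


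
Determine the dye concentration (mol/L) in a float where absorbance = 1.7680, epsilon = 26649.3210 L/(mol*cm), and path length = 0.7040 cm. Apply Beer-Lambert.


Formula: c = A / (epsilon * l)
Substituting: c = 1.7680 / (26649.3210 * 0.7040)
Result: 9.4237e-05 mol/L


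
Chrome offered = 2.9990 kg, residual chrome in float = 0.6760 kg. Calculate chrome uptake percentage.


Formula: Uptake = (offered - residual) / offered * 100
Substituting: Uptake = (2.9990 - 0.6760) / 2.9990 * 100
Result: 77.4592 %


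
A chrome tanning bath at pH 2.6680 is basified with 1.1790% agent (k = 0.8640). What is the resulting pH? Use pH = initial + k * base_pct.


Formula: pH_final = pH_initial + k * base_pct
Substituting: pH_final = 2.6680 + 0.8640 * 1.1790
Result: 3.6867


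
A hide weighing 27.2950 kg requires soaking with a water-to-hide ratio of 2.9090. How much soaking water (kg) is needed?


Formula: Water = hide_weight * ratio
Substituting: Water = 27.2950 * 2.9090
Result: 79.4012 kg


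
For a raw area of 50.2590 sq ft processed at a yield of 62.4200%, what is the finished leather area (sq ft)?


Formula: finished = raw * yield / 100
Substituting: finished = 50.2590 * 62.4200 / 100
Result: 31.3717 sq ft


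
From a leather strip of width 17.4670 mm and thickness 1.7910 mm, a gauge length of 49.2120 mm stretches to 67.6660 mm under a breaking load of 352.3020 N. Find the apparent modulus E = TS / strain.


TS = F / (w * t) = 352.3020 / (17.4670 * 1.7910) = 11.2616 N/mm^2
strain = (Lf - L0) / L0 = (67.6660 - 49.2120) / 49.2120 = 0.3750
E = TS / strain = 11.2616 / 0.3750 = 30.0318 N/mm^2


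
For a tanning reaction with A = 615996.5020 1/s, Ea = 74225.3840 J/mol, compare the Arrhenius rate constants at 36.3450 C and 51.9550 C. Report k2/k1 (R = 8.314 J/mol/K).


T1 = 36.3450 + 273.15 = 309.4950 K; T2 = 51.9550 + 273.15 = 325.1050 K
k1 = A * exp(-Ea/(R*T1)) = 615996.5020 * exp(-74225.3840/(8.314*309.4950)) = 1.8274e-07 1/s
k2 = A * exp(-Ea/(R*T2)) = 615996.5020 * exp(-74225.3840/(8.314*325.1050)) = 7.3005e-07 1/s
k2/k1 = 7.3005e-07 / 1.8274e-07 = 3.9951


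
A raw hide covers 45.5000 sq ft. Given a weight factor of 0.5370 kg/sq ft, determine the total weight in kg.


Formula: Weight = area * weight_per_sqft
Substituting: Weight = 45.5000 * 0.5370
Result: 24.4335 kg


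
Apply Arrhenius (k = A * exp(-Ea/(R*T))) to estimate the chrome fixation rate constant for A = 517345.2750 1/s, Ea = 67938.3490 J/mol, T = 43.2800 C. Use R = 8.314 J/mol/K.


T_K = T_C + 273.15 = 43.2800 + 273.15 = 316.4300 K
exponent = -Ea / (R * T_K) = -67938.3490 / (8.314 * 316.4300) = -25.8242
k = A * exp(exponent) = 517345.2750 * exp(-25.8242) = 3.1511e-06 1/s


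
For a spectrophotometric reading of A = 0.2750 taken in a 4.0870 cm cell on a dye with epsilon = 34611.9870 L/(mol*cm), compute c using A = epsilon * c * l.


Formula: c = A / (epsilon * l)
Substituting: c = 0.2750 / (34611.9870 * 4.0870)
Result: 1.9440e-06 mol/L


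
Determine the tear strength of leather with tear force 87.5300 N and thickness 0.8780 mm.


Formula: Tear strength = force / thickness
Substituting: Tear strength = 87.5300 / 0.8780
Result: 99.6925 N/mm


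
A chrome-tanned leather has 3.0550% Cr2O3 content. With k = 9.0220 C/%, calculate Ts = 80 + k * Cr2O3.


Formula: Ts = 80 + k * Cr2O3
Substituting: Ts = 80 + 9.0220 * 3.0550
Result: 107.5622 C


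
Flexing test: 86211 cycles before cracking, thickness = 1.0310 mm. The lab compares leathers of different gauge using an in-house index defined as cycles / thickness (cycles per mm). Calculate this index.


Formula: Index = cycles / thickness
Substituting: Index = 86211 / 1.0310
Result: 83618.8167 cycles/mm


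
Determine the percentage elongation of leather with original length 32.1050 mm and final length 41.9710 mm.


Formula: Elongation = (Lf - L0) / L0 * 100
Substituting: Elongation = (41.9710 - 32.1050) / 32.1050 * 100
Result: 30.7304 %


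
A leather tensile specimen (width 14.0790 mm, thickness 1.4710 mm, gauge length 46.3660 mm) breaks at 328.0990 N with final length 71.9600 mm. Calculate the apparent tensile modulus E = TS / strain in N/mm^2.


TS = F / (w * t) = 328.0990 / (14.0790 * 1.4710) = 15.8424 N/mm^2
strain = (Lf - L0) / L0 = (71.9600 - 46.3660) / 46.3660 = 0.5520
E = TS / strain = 15.8424 / 0.5520 = 28.7000 N/mm^2


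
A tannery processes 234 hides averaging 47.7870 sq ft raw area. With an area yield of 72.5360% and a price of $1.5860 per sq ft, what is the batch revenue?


Raw_total = N * avg_area = 234 * 47.7870 = 11182.1580 sq ft
Finished = Raw_total * yield / 100 = 11182.1580 * 72.5360 / 100 = 8111.0901 sq ft
Value = Finished * price = 8111.0901 * 1.5860 = 12864.1889 $


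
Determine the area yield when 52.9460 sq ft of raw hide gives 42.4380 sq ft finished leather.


Formula: Yield = finished / raw * 100
Substituting: Yield = 42.4380 / 52.9460 * 100
Result: 80.1534 %


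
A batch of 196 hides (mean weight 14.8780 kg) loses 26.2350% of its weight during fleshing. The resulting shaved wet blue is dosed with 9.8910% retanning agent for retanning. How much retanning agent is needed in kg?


Total_raw = N * avg_wt = 196 * 14.8780 = 2916.0880 kg
Substrate = Total_raw * (1 - loss/100) = 2916.0880 * (1 - 26.2350/100) = 2151.0523 kg
Retan = Substrate * pct / 100 = 2151.0523 * 9.8910 / 100 = 212.7606 kg


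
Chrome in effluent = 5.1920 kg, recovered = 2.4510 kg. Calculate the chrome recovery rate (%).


Formula: Recovery = recovered / input * 100
Substituting: Recovery = 2.4510 / 5.1920 * 100
Result: 47.2072 %


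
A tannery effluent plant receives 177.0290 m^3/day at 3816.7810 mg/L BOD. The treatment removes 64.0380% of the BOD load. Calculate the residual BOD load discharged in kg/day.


Load_in = volume * conc / 1000 = 177.0290 * 3816.7810 / 1000 = 675.6809 kg/day
Removed = Load_in * eff / 100 = 675.6809 * 64.0380 / 100 = 432.6925 kg/day
Load_out = Load_in - Removed = 675.6809 - 432.6925 = 242.9884 kg/day


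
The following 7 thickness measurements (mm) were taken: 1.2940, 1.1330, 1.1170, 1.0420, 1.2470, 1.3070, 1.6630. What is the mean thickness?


Formula: Average = sum / n
Substituting: Average = 8.8030 / 7
Result: 1.2576 mm


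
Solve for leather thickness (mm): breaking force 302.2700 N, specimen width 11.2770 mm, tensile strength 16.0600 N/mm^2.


Formula: t = F / (TS * w)
Substituting: t = 302.2700 / (16.0600 * 11.2770)
Result: 1.6690 mm


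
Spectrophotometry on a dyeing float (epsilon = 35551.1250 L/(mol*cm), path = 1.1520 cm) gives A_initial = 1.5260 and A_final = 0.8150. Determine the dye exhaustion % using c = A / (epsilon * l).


c_initial = A_i / (epsilon * l) = 1.5260 / (35551.1250 * 1.1520) = 3.7261e-05 mol/L
c_final = A_f / (epsilon * l) = 0.8150 / (35551.1250 * 1.1520) = 1.9900e-05 mol/L
Exhaustion = (c_initial - c_final) / c_initial * 100 = (3.7261e-05 - 1.9900e-05) / 3.7261e-05 * 100 = 46.5924 %


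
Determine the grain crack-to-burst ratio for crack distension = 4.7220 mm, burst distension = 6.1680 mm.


Formula: Ratio = crack / burst
Substituting: Ratio = 4.7220 / 6.1680
Result: 0.7656


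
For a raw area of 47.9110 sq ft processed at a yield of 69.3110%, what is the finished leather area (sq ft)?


Formula: finished = raw * yield / 100
Substituting: finished = 47.9110 * 69.3110 / 100
Result: 33.2076 sq ft


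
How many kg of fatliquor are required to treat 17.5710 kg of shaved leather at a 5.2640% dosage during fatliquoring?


Formula: Fat = substrate * pct / 100
Substituting: Fat = 17.5710 * 5.2640 / 100
Result: 0.9249 kg


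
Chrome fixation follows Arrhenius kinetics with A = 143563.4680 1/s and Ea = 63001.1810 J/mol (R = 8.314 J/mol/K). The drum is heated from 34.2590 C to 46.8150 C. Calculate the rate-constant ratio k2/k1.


T1 = 34.2590 + 273.15 = 307.4090 K; T2 = 46.8150 + 273.15 = 319.9650 K
k1 = A * exp(-Ea/(R*T1)) = 143563.4680 * exp(-63001.1810/(8.314*307.4090)) = 2.8285e-06 1/s
k2 = A * exp(-Ea/(R*T2)) = 143563.4680 * exp(-63001.1810/(8.314*319.9650)) = 7.4415e-06 1/s
k2/k1 = 7.4415e-06 / 2.8285e-06 = 2.6309


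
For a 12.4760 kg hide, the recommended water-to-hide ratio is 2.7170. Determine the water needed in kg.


Formula: Water = hide_weight * ratio
Substituting: Water = 12.4760 * 2.7170
Result: 33.8973 kg


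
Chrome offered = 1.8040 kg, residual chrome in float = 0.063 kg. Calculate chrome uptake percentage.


Formula: Uptake = (offered - residual) / offered * 100
Substituting: Uptake = (1.8040 - 0.063) / 1.8040 * 100
Result: 96.5078 %
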